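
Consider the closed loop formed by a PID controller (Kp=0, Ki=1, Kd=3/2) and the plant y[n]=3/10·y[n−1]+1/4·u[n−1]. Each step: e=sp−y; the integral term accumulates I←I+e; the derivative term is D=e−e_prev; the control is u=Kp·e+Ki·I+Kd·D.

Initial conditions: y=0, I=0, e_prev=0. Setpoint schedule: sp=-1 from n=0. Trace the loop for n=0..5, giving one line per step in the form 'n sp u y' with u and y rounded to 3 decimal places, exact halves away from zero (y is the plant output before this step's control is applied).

0 -1 -2.500 0.000
1 -1 -0.438 -0.625
2 -1 -2.570 -0.297
3 -1 -1.694 -0.732
4 -1 -2.836 -0.643
5 -1 -2.413 -0.902

(exact arithmetic carried between steps; '≈' marks a value shown rounded to 6 d.p. or computed from one; I and e_prev carry over from the previous line; the table rounds u and y to 3 d.p., halves away from zero)
n=0: y=0, sp=-1, e=sp−y=-1; I=-1, D=e−e_prev=-1; u=0·(-1)+1·(-1)+3/2·(-1)=-2.5; next y=3/10·0+1/4·(-2.5)=-0.625
n=1: y=-0.625, sp=-1, e=sp−y=-0.375; I=-1.375, D=e−e_prev=0.625; u=0·(-0.375)+1·(-1.375)+3/2·0.625=-0.4375; next y=3/10·(-0.625)+1/4·(-0.4375)=-0.296875
n=2: y=-0.296875, sp=-1, e=sp−y=-0.703125; I=-2.078125, D=e−e_prev=-0.328125; u=0·(-0.703125)+1·(-2.078125)+3/2·(-0.328125)≈-2.570313; next y=3/10·(-0.296875)+1/4·(-2.570313)≈-0.731641
n=3: y≈-0.731641, sp=-1, e=sp−y≈-0.268359; I≈-2.346484, D=e−e_prev≈0.434766; u=0·(-0.268359)+1·(-2.346484)+3/2·0.434766≈-1.694336; next y=3/10·(-0.731641)+1/4·(-1.694336)≈-0.643076
n=4: y≈-0.643076, sp=-1, e=sp−y≈-0.356924; I≈-2.703408, D=e−e_prev≈-0.088564; u=0·(-0.356924)+1·(-2.703408)+3/2·(-0.088564)≈-2.836255; next y=3/10·(-0.643076)+1/4·(-2.836255)≈-0.901987
n=5: y≈-0.901987, sp=-1, e=sp−y≈-0.098013; I≈-2.801422, D=e−e_prev≈0.258910; u=0·(-0.098013)+1·(-2.801422)+3/2·0.258910≈-2.413056; next y=3/10·(-0.901987)+1/4·(-2.413056)≈-0.873860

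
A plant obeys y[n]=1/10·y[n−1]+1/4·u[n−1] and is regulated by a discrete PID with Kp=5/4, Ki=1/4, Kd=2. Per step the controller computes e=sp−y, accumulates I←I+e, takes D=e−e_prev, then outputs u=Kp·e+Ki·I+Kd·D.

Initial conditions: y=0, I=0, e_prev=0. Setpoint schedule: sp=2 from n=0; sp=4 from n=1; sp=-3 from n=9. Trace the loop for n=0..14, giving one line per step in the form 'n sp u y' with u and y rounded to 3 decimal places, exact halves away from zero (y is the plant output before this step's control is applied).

0 2 7.000 0.000
1 4 4.375 1.750
2 4 6.122 1.269
3 4 4.482 1.657
4 4 7.144 1.286
5 4 4.881 1.915
6 4 8.419 1.412
7 4 5.141 2.246
8 4 9.824 1.510
9 -3 -19.366 2.607
10 -3 20.584 -4.581
11 -3 -25.837 4.688
12 -3 28.153 -5.990
13 -3 -35.960 6.439
14 -3 38.288 -8.346

(exact arithmetic carried between steps; '≈' marks a value shown rounded to 6 d.p. or computed from one; I and e_prev carry over from the previous line; the table rounds u and y to 3 d.p., halves away from zero)
n=0: y=0, sp=2, e=sp−y=2; I=2, D=e−e_prev=2; u=5/4·2+1/4·2+2·2=7; next y=1/10·0+1/4·7=1.75
n=1: y=1.75, sp=4, e=sp−y=2.25; I=4.25, D=e−e_prev=0.25; u=5/4·2.25+1/4·4.25+2·0.25=4.375; next y=1/10·1.75+1/4·4.375=1.26875
n=2: y=1.26875, sp=4, e=sp−y=2.73125; I=6.98125, D=e−e_prev=0.48125; u=5/4·2.73125+1/4·6.98125+2·0.48125=6.121875; next y=1/10·1.26875+1/4·6.121875≈1.657344
n=3: y≈1.657344, sp=4, e=sp−y≈2.342656; I≈9.323906, D=e−e_prev≈-0.388594; u=5/4·2.342656+1/4·9.323906+2·(-0.388594)≈4.482109; next y=1/10·1.657344+1/4·4.482109≈1.286262
n=4: y≈1.286262, sp=4, e=sp−y≈2.713738; I≈12.037645, D=e−e_prev≈0.371082; u=5/4·2.713738+1/4·12.037645+2·0.371082≈7.143748; next y=1/10·1.286262+1/4·7.143748≈1.914563
n=5: y≈1.914563, sp=4, e=sp−y≈2.085437; I≈14.123081, D=e−e_prev≈-0.628301; u=5/4·2.085437+1/4·14.123081+2·(-0.628301)≈4.880963; next y=1/10·1.914563+1/4·4.880963≈1.411697
n=6: y≈1.411697, sp=4, e=sp−y≈2.588303; I≈16.711384, D=e−e_prev≈0.502866; u=5/4·2.588303+1/4·16.711384+2·0.502866≈8.418957; next y=1/10·1.411697+1/4·8.418957≈2.245909
n=7: y≈2.245909, sp=4, e=sp−y≈1.754091; I≈18.465475, D=e−e_prev≈-0.834212; u=5/4·1.754091+1/4·18.465475+2·(-0.834212)≈5.140559; next y=1/10·2.245909+1/4·5.140559≈1.509731
n=8: y≈1.509731, sp=4, e=sp−y≈2.490269; I≈20.955745, D=e−e_prev≈0.736178; u=5/4·2.490269+1/4·20.955745+2·0.736178≈9.824129; next y=1/10·1.509731+1/4·9.824129≈2.607005
n=9: y≈2.607005, sp=-3, e=sp−y≈-5.607005; I≈15.348739, D=e−e_prev≈-8.097275; u=5/4·(-5.607005)+1/4·15.348739+2·(-8.097275)≈-19.366121; next y=1/10·2.607005+1/4·(-19.366121)≈-4.580830
n=10: y≈-4.580830, sp=-3, e=sp−y≈1.580830; I≈16.929569, D=e−e_prev≈7.187835; u=5/4·1.580830+1/4·16.929569+2·7.187835≈20.584100; next y=1/10·(-4.580830)+1/4·20.584100≈4.687942
n=11: y≈4.687942, sp=-3, e=sp−y≈-7.687942; I≈9.241627, D=e−e_prev≈-9.268772; u=5/4·(-7.687942)+1/4·9.241627+2·(-9.268772)≈-25.837064; next y=1/10·4.687942+1/4·(-25.837064)≈-5.990472
n=12: y≈-5.990472, sp=-3, e=sp−y≈2.990472; I≈12.232099, D=e−e_prev≈10.678414; u=5/4·2.990472+1/4·12.232099+2·10.678414≈28.152942; next y=1/10·(-5.990472)+1/4·28.152942≈6.439188
n=13: y≈6.439188, sp=-3, e=sp−y≈-9.439188; I≈2.792911, D=e−e_prev≈-12.429660; u=5/4·(-9.439188)+1/4·2.792911+2·(-12.429660)≈-35.960078; next y=1/10·6.439188+1/4·(-35.960078)≈-8.346101
n=14: y≈-8.346101, sp=-3, e=sp−y≈5.346101; I≈8.139011, D=e−e_prev≈14.785289; u=5/4·5.346101+1/4·8.139011+2·14.785289≈38.287956; next y=1/10·(-8.346101)+1/4·38.287956≈8.737379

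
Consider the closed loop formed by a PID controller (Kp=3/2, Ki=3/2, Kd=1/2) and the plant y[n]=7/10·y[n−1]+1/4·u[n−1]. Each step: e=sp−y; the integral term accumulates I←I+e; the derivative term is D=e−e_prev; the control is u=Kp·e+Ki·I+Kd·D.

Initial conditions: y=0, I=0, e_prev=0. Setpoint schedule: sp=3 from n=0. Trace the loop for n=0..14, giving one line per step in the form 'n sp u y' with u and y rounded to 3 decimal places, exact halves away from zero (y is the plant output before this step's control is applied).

0 3 10.500 0.000
1 3 4.313 2.625
2 3 5.170 2.916
3 3 3.980 3.334
4 3 3.706 3.328
5 3 3.463 3.256
6 3 3.432 3.145
7 3 3.458 3.060
8 3 3.513 3.006
9 3 3.560 2.982
10 3 3.591 2.978
11 3 3.607 2.982
12 3 3.611 2.989
13 3 3.610 2.995
14 3 3.606 2.999

(exact arithmetic carried between steps; '≈' marks a value shown rounded to 6 d.p. or computed from one; I and e_prev carry over from the previous line; the table rounds u and y to 3 d.p., halves away from zero)
n=0: y=0, sp=3, e=sp−y=3; I=3, D=e−e_prev=3; u=3/2·3+3/2·3+1/2·3=10.5; next y=7/10·0+1/4·10.5=2.625
n=1: y=2.625, sp=3, e=sp−y=0.375; I=3.375, D=e−e_prev=-2.625; u=3/2·0.375+3/2·3.375+1/2·(-2.625)=4.3125; next y=7/10·2.625+1/4·4.3125=2.915625
n=2: y=2.915625, sp=3, e=sp−y=0.084375; I=3.459375, D=e−e_prev=-0.290625; u=3/2·0.084375+3/2·3.459375+1/2·(-0.290625)≈5.170313; next y=7/10·2.915625+1/4·5.170313≈3.333516
n=3: y≈3.333516, sp=3, e=sp−y≈-0.333516; I≈3.125859, D=e−e_prev≈-0.417891; u=3/2·(-0.333516)+3/2·3.125859+1/2·(-0.417891)≈3.979570; next y=7/10·3.333516+1/4·3.979570≈3.328354
n=4: y≈3.328354, sp=3, e=sp−y≈-0.328354; I≈2.797506, D=e−e_prev≈0.005162; u=3/2·(-0.328354)+3/2·2.797506+1/2·0.005162≈3.706310; next y=7/10·3.328354+1/4·3.706310≈3.256425
n=5: y≈3.256425, sp=3, e=sp−y≈-0.256425; I≈2.541081, D=e−e_prev≈0.071929; u=3/2·(-0.256425)+3/2·2.541081+1/2·0.071929≈3.462949; next y=7/10·3.256425+1/4·3.462949≈3.145235
n=6: y≈3.145235, sp=3, e=sp−y≈-0.145235; I≈2.395846, D=e−e_prev≈0.111190; u=3/2·(-0.145235)+3/2·2.395846+1/2·0.111190≈3.431513; next y=7/10·3.145235+1/4·3.431513≈3.059542
n=7: y≈3.059542, sp=3, e=sp−y≈-0.059542; I≈2.336304, D=e−e_prev≈0.085692; u=3/2·(-0.059542)+3/2·2.336304+1/2·0.085692≈3.457988; next y=7/10·3.059542+1/4·3.457988≈3.006177
n=8: y≈3.006177, sp=3, e=sp−y≈-0.006177; I≈2.330127, D=e−e_prev≈0.053366; u=3/2·(-0.006177)+3/2·2.330127+1/2·0.053366≈3.512608; next y=7/10·3.006177+1/4·3.512608≈2.982476
n=9: y≈2.982476, sp=3, e=sp−y≈0.017524; I≈2.347651, D=e−e_prev≈0.023701; u=3/2·0.017524+3/2·2.347651+1/2·0.023701≈3.559614; next y=7/10·2.982476+1/4·3.559614≈2.977637
n=10: y≈2.977637, sp=3, e=sp−y≈0.022363; I≈2.370015, D=e−e_prev≈0.004839; u=3/2·0.022363+3/2·2.370015+1/2·0.004839≈3.590987; next y=7/10·2.977637+1/4·3.590987≈2.982092
n=11: y≈2.982092, sp=3, e=sp−y≈0.017908; I≈2.387922, D=e−e_prev≈-0.004456; u=3/2·0.017908+3/2·2.387922+1/2·(-0.004456)≈3.606517; next y=7/10·2.982092+1/4·3.606517≈2.989094
n=12: y≈2.989094, sp=3, e=sp−y≈0.010906; I≈2.398829, D=e−e_prev≈-0.007002; u=3/2·0.010906+3/2·2.398829+1/2·(-0.007002)≈3.611101; next y=7/10·2.989094+1/4·3.611101≈2.995141
n=13: y≈2.995141, sp=3, e=sp−y≈0.004859; I≈2.403687, D=e−e_prev≈-0.006047; u=3/2·0.004859+3/2·2.403687+1/2·(-0.006047)≈3.609796; next y=7/10·2.995141+1/4·3.609796≈2.999048
n=14: y≈2.999048, sp=3, e=sp−y≈0.000952; I≈2.404640, D=e−e_prev≈-0.003907; u=3/2·0.000952+3/2·2.404640+1/2·(-0.003907)≈3.606435; next y=7/10·2.999048+1/4·3.606435≈3.000942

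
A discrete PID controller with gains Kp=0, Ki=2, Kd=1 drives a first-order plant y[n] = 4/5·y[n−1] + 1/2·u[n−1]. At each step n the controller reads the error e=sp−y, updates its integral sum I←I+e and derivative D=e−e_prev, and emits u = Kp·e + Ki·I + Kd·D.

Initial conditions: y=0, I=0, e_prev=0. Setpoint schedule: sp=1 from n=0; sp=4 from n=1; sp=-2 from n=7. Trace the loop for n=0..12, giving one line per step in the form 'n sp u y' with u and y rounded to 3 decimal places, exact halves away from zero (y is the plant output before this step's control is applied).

(exact arithmetic carried between steps; '≈' marks a value shown rounded to 6 d.p. or computed from one; I and e_prev carry over from the previous line; the table rounds u and y to 3 d.p., halves away from zero)
n=0: y=0, sp=1, e=sp−y=1; I=1, D=e−e_prev=1; u=0·1+2·1+1·1=3; next y=4/5·0+1/2·3=1.5
n=1: y=1.5, sp=4, e=sp−y=2.5; I=3.5, D=e−e_prev=1.5; u=0·2.5+2·3.5+1·1.5=8.5; next y=4/5·1.5+1/2·8.5=5.45
n=2: y=5.45, sp=4, e=sp−y=-1.45; I=2.05, D=e−e_prev=-3.95; u=0·(-1.45)+2·2.05+1·(-3.95)=0.15; next y=4/5·5.45+1/2·0.15=4.435
n=3: y=4.435, sp=4, e=sp−y=-0.435; I=1.615, D=e−e_prev=1.015; u=0·(-0.435)+2·1.615+1·1.015=4.245; next y=4/5·4.435+1/2·4.245=5.6705
n=4: y=5.6705, sp=4, e=sp−y=-1.6705; I=-0.0555, D=e−e_prev=-1.2355; u=0·(-1.6705)+2·(-0.0555)+1·(-1.2355)=-1.3465; next y=4/5·5.6705+1/2·(-1.3465)=3.86315
n=5: y=3.86315, sp=4, e=sp−y=0.13685; I=0.08135, D=e−e_prev=1.80735; u=0·0.13685+2·0.08135+1·1.80735=1.97005; next y=4/5·3.86315+1/2·1.97005=4.075545
n=6: y=4.075545, sp=4, e=sp−y=-0.075545; I=0.005805, D=e−e_prev=-0.212395; u=0·(-0.075545)+2·0.005805+1·(-0.212395)=-0.200785; next y=4/5·4.075545+1/2·(-0.200785)≈3.160044
n=7: y≈3.160044, sp=-2, e=sp−y≈-5.160044; I≈-5.154239, D=e−e_prev≈-5.084499; u=0·(-5.160044)+2·(-5.154239)+1·(-5.084499)≈-15.392976; next y=4/5·3.160044+1/2·(-15.392976)≈-5.168453
n=8: y≈-5.168453, sp=-2, e=sp−y≈3.168453; I≈-1.985786, D=e−e_prev≈8.328496; u=0·3.168453+2·(-1.985786)+1·8.328496≈4.356925; next y=4/5·(-5.168453)+1/2·4.356925≈-1.956300
n=9: y≈-1.956300, sp=-2, e=sp−y≈-0.043700; I≈-2.029486, D=e−e_prev≈-3.212153; u=0·(-0.043700)+2·(-2.029486)+1·(-3.212153)≈-7.271125; next y=4/5·(-1.956300)+1/2·(-7.271125)≈-5.200602
n=10: y≈-5.200602, sp=-2, e=sp−y≈3.200602; I≈1.171116, D=e−e_prev≈3.244303; u=0·3.200602+2·1.171116+1·3.244303≈5.586535; next y=4/5·(-5.200602)+1/2·5.586535≈-1.367214
n=11: y≈-1.367214, sp=-2, e=sp−y≈-0.632786; I≈0.538331, D=e−e_prev≈-3.833388; u=0·(-0.632786)+2·0.538331+1·(-3.833388)≈-2.756727; next y=4/5·(-1.367214)+1/2·(-2.756727)≈-2.472135
n=12: y≈-2.472135, sp=-2, e=sp−y≈0.472135; I≈1.010465, D=e−e_prev≈1.104921; u=0·0.472135+2·1.010465+1·1.104921≈3.125851; next y=4/5·(-2.472135)+1/2·3.125851≈-0.414782

0 1 3.000 0.000
1 4 8.500 1.500
2 4 0.150 5.450
3 4 4.245 4.435
4 4 -1.347 5.671
5 4 1.970 3.863
6 4 -0.201 4.076
7 -2 -15.393 3.160
8 -2 4.357 -5.168
9 -2 -7.271 -1.956
10 -2 5.587 -5.201
11 -2 -2.757 -1.367
12 -2 3.126 -2.472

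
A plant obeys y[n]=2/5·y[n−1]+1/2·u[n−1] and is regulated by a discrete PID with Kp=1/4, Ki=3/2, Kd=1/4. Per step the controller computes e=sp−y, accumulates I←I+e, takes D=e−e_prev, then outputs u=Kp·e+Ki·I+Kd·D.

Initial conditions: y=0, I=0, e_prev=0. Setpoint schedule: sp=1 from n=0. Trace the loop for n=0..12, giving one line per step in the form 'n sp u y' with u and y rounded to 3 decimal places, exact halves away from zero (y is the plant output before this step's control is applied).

(exact arithmetic carried between steps; '≈' marks a value shown rounded to 6 d.p. or computed from one; I and e_prev carry over from the previous line; the table rounds u and y to 3 d.p., halves away from zero)
n=0: y=0, sp=1, e=sp−y=1; I=1, D=e−e_prev=1; u=1/4·1+3/2·1+1/4·1=2; next y=2/5·0+1/2·2=1
n=1: y=1, sp=1, e=sp−y=0; I=1, D=e−e_prev=-1; u=1/4·0+3/2·1+1/4·(-1)=1.25; next y=2/5·1+1/2·1.25=1.025
n=2: y=1.025, sp=1, e=sp−y=-0.025; I=0.975, D=e−e_prev=-0.025; u=1/4·(-0.025)+3/2·0.975+1/4·(-0.025)=1.45; next y=2/5·1.025+1/2·1.45=1.135
n=3: y=1.135, sp=1, e=sp−y=-0.135; I=0.84, D=e−e_prev=-0.11; u=1/4·(-0.135)+3/2·0.84+1/4·(-0.11)=1.19875; next y=2/5·1.135+1/2·1.19875=1.053375
n=4: y=1.053375, sp=1, e=sp−y=-0.053375; I=0.786625, D=e−e_prev=0.081625; u=1/4·(-0.053375)+3/2·0.786625+1/4·0.081625=1.187; next y=2/5·1.053375+1/2·1.187=1.01485
n=5: y=1.01485, sp=1, e=sp−y=-0.01485; I=0.771775, D=e−e_prev=0.038525; u=1/4·(-0.01485)+3/2·0.771775+1/4·0.038525≈1.163581; next y=2/5·1.01485+1/2·1.163581≈0.987731
n=6: y≈0.987731, sp=1, e=sp−y≈0.012269; I≈0.784044, D=e−e_prev≈0.027119; u=1/4·0.012269+3/2·0.784044+1/4·0.027119≈1.185914; next y=2/5·0.987731+1/2·1.185914≈0.988049
n=7: y≈0.988049, sp=1, e=sp−y≈0.011951; I≈0.795995, D=e−e_prev≈-0.000319; u=1/4·0.011951+3/2·0.795995+1/4·(-0.000319)≈1.196901; next y=2/5·0.988049+1/2·1.196901≈0.993670
n=8: y≈0.993670, sp=1, e=sp−y≈0.006330; I≈0.802325, D=e−e_prev≈-0.005621; u=1/4·0.006330+3/2·0.802325+1/4·(-0.005621)≈1.203665; next y=2/5·0.993670+1/2·1.203665≈0.999300
n=9: y≈0.999300, sp=1, e=sp−y≈0.000700; I≈0.803025, D=e−e_prev≈-0.005630; u=1/4·0.000700+3/2·0.803025+1/4·(-0.005630)≈1.203304; next y=2/5·0.999300+1/2·1.203304≈1.001372
n=10: y≈1.001372, sp=1, e=sp−y≈-0.001372; I≈0.801652, D=e−e_prev≈-0.002072; u=1/4·(-0.001372)+3/2·0.801652+1/4·(-0.002072)≈1.201617; next y=2/5·1.001372+1/2·1.201617≈1.001358
n=11: y≈1.001358, sp=1, e=sp−y≈-0.001358; I≈0.800295, D=e−e_prev≈0.000015; u=1/4·(-0.001358)+3/2·0.800295+1/4·0.000015≈1.200106; next y=2/5·1.001358+1/2·1.200106≈1.000596
n=12: y≈1.000596, sp=1, e=sp−y≈-0.000596; I≈0.799698, D=e−e_prev≈0.000761; u=1/4·(-0.000596)+3/2·0.799698+1/4·0.000761≈1.199589; next y=2/5·1.000596+1/2·1.199589≈1.000033

0 1 2.000 0.000
1 1 1.250 1.000
2 1 1.450 1.025
3 1 1.199 1.135
4 1 1.187 1.053
5 1 1.164 1.015
6 1 1.186 0.988
7 1 1.197 0.988
8 1 1.204 0.994
9 1 1.203 0.999
10 1 1.202 1.001
11 1 1.200 1.001
12 1 1.200 1.001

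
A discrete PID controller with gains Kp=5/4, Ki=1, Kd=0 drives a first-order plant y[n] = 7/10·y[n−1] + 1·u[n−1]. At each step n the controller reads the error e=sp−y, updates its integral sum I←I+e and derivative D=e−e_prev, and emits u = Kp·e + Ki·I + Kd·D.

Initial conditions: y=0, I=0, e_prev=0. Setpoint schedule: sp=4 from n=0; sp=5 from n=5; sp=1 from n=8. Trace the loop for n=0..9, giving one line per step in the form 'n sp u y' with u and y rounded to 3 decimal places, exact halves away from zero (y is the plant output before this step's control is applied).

0 4 9.000 0.000
1 4 -7.250 9.000
2 4 10.138 -0.950
3 4 -8.363 9.473
4 4 11.375 -1.732
5 5 -7.406 10.163
6 5 10.955 -0.292
7 5 -8.599 10.750
8 1 3.254 -1.073
9 1 -2.719 2.503

(exact arithmetic carried between steps; '≈' marks a value shown rounded to 6 d.p. or computed from one; I and e_prev carry over from the previous line; the table rounds u and y to 3 d.p., halves away from zero)
n=0: y=0, sp=4, e=sp−y=4; I=4, D=e−e_prev=4; u=5/4·4+1·4+0·4=9; next y=7/10·0+1·9=9
n=1: y=9, sp=4, e=sp−y=-5; I=-1, D=e−e_prev=-9; u=5/4·(-5)+1·(-1)+0·(-9)=-7.25; next y=7/10·9+1·(-7.25)=-0.95
n=2: y=-0.95, sp=4, e=sp−y=4.95; I=3.95, D=e−e_prev=9.95; u=5/4·4.95+1·3.95+0·9.95=10.1375; next y=7/10·(-0.95)+1·10.1375=9.4725
n=3: y=9.4725, sp=4, e=sp−y=-5.4725; I=-1.5225, D=e−e_prev=-10.4225; u=5/4·(-5.4725)+1·(-1.5225)+0·(-10.4225)=-8.363125; next y=7/10·9.4725+1·(-8.363125)=-1.732375
n=4: y=-1.732375, sp=4, e=sp−y=5.732375; I=4.209875, D=e−e_prev=11.204875; u=5/4·5.732375+1·4.209875+0·11.204875≈11.375344; next y=7/10·(-1.732375)+1·11.375344≈10.162681
n=5: y≈10.162681, sp=5, e=sp−y≈-5.162681; I≈-0.952806, D=e−e_prev≈-10.895056; u=5/4·(-5.162681)+1·(-0.952806)+0·(-10.895056)≈-7.406158; next y=7/10·10.162681+1·(-7.406158)≈-0.292281
n=6: y≈-0.292281, sp=5, e=sp−y≈5.292281; I≈4.339475, D=e−e_prev≈10.454962; u=5/4·5.292281+1·4.339475+0·10.454962≈10.954826; next y=7/10·(-0.292281)+1·10.954826≈10.750229
n=7: y≈10.750229, sp=5, e=sp−y≈-5.750229; I≈-1.410755, D=e−e_prev≈-11.042510; u=5/4·(-5.750229)+1·(-1.410755)+0·(-11.042510)≈-8.598541; next y=7/10·10.750229+1·(-8.598541)≈-1.073381
n=8: y≈-1.073381, sp=1, e=sp−y≈2.073381; I≈0.662626, D=e−e_prev≈7.823610; u=5/4·2.073381+1·0.662626+0·7.823610≈3.254352; next y=7/10·(-1.073381)+1·3.254352≈2.502985
n=9: y≈2.502985, sp=1, e=sp−y≈-1.502985; I≈-0.840359, D=e−e_prev≈-3.576366; u=5/4·(-1.502985)+1·(-0.840359)+0·(-3.576366)≈-2.719091; next y=7/10·2.502985+1·(-2.719091)≈-0.967001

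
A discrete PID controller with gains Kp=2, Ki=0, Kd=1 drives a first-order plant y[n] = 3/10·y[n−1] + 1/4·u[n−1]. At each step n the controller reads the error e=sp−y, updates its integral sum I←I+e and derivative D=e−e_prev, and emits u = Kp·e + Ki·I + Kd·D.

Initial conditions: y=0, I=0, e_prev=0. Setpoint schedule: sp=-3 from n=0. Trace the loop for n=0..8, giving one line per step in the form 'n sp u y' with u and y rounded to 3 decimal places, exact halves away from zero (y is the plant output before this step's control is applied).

0 -3 -9.000 0.000
1 -3 0.750 -2.250
2 -3 -6.788 -0.488
3 -3 -0.958 -1.843
4 -3 -5.466 -0.792
5 -3 -1.980 -1.604
6 -3 -4.675 -0.976
7 -3 -2.591 -1.462
8 -3 -4.203 -1.086

(exact arithmetic carried between steps; '≈' marks a value shown rounded to 6 d.p. or computed from one; I and e_prev carry over from the previous line; the table rounds u and y to 3 d.p., halves away from zero)
n=0: y=0, sp=-3, e=sp−y=-3; I=-3, D=e−e_prev=-3; u=2·(-3)+0·(-3)+1·(-3)=-9; next y=3/10·0+1/4·(-9)=-2.25
n=1: y=-2.25, sp=-3, e=sp−y=-0.75; I=-3.75, D=e−e_prev=2.25; u=2·(-0.75)+0·(-3.75)+1·2.25=0.75; next y=3/10·(-2.25)+1/4·0.75=-0.4875
n=2: y=-0.4875, sp=-3, e=sp−y=-2.5125; I=-6.2625, D=e−e_prev=-1.7625; u=2·(-2.5125)+0·(-6.2625)+1·(-1.7625)=-6.7875; next y=3/10·(-0.4875)+1/4·(-6.7875)=-1.843125
n=3: y=-1.843125, sp=-3, e=sp−y=-1.156875; I=-7.419375, D=e−e_prev=1.355625; u=2·(-1.156875)+0·(-7.419375)+1·1.355625=-0.958125; next y=3/10·(-1.843125)+1/4·(-0.958125)≈-0.792469
n=4: y≈-0.792469, sp=-3, e=sp−y≈-2.207531; I≈-9.626906, D=e−e_prev≈-1.050656; u=2·(-2.207531)+0·(-9.626906)+1·(-1.050656)≈-5.465719; next y=3/10·(-0.792469)+1/4·(-5.465719)≈-1.604170
n=5: y≈-1.604170, sp=-3, e=sp−y≈-1.395830; I≈-11.022736, D=e−e_prev≈0.811702; u=2·(-1.395830)+0·(-11.022736)+1·0.811702≈-1.979958; next y=3/10·(-1.604170)+1/4·(-1.979958)≈-0.976241
n=6: y≈-0.976241, sp=-3, e=sp−y≈-2.023759; I≈-13.046495, D=e−e_prev≈-0.627930; u=2·(-2.023759)+0·(-13.046495)+1·(-0.627930)≈-4.675449; next y=3/10·(-0.976241)+1/4·(-4.675449)≈-1.461734
n=7: y≈-1.461734, sp=-3, e=sp−y≈-1.538266; I≈-14.584761, D=e−e_prev≈0.485494; u=2·(-1.538266)+0·(-14.584761)+1·0.485494≈-2.591038; next y=3/10·(-1.461734)+1/4·(-2.591038)≈-1.086280
n=8: y≈-1.086280, sp=-3, e=sp−y≈-1.913720; I≈-16.498481, D=e−e_prev≈-0.375455; u=2·(-1.913720)+0·(-16.498481)+1·(-0.375455)≈-4.202895; next y=3/10·(-1.086280)+1/4·(-4.202895)≈-1.376608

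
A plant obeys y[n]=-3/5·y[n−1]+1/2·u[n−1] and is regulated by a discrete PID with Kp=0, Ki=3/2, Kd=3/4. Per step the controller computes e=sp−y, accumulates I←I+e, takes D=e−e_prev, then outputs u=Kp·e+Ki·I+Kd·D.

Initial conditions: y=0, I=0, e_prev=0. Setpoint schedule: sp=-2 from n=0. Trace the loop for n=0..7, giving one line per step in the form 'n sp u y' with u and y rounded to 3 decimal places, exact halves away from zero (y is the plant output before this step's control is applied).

(exact arithmetic carried between steps; '≈' marks a value shown rounded to 6 d.p. or computed from one; I and e_prev carry over from the previous line; the table rounds u and y to 3 d.p., halves away from zero)
n=0: y=0, sp=-2, e=sp−y=-2; I=-2, D=e−e_prev=-2; u=0·(-2)+3/2·(-2)+3/4·(-2)=-4.5; next y=-3/5·0+1/2·(-4.5)=-2.25
n=1: y=-2.25, sp=-2, e=sp−y=0.25; I=-1.75, D=e−e_prev=2.25; u=0·0.25+3/2·(-1.75)+3/4·2.25=-0.9375; next y=-3/5·(-2.25)+1/2·(-0.9375)=0.88125
n=2: y=0.88125, sp=-2, e=sp−y=-2.88125; I=-4.63125, D=e−e_prev=-3.13125; u=0·(-2.88125)+3/2·(-4.63125)+3/4·(-3.13125)≈-9.295313; next y=-3/5·0.88125+1/2·(-9.295313)≈-5.176406
n=3: y≈-5.176406, sp=-2, e=sp−y≈3.176406; I≈-1.454844, D=e−e_prev≈6.057656; u=0·3.176406+3/2·(-1.454844)+3/4·6.057656≈2.360977; next y=-3/5·(-5.176406)+1/2·2.360977≈4.286332
n=4: y≈4.286332, sp=-2, e=sp−y≈-6.286332; I≈-7.741176, D=e−e_prev≈-9.462738; u=0·(-6.286332)+3/2·(-7.741176)+3/4·(-9.462738)≈-18.708817; next y=-3/5·4.286332+1/2·(-18.708817)≈-11.926208
n=5: y≈-11.926208, sp=-2, e=sp−y≈9.926208; I≈2.185032, D=e−e_prev≈16.212540; u=0·9.926208+3/2·2.185032+3/4·16.212540≈15.436953; next y=-3/5·(-11.926208)+1/2·15.436953≈14.874201
n=6: y≈14.874201, sp=-2, e=sp−y≈-16.874201; I≈-14.689169, D=e−e_prev≈-26.800409; u=0·(-16.874201)+3/2·(-14.689169)+3/4·(-26.800409)≈-42.134061; next y=-3/5·14.874201+1/2·(-42.134061)≈-29.991551
n=7: y≈-29.991551, sp=-2, e=sp−y≈27.991551; I≈13.302382, D=e−e_prev≈44.865752; u=0·27.991551+3/2·13.302382+3/4·44.865752≈53.602887; next y=-3/5·(-29.991551)+1/2·53.602887≈44.796374

0 -2 -4.500 0.000
1 -2 -0.938 -2.250
2 -2 -9.295 0.881
3 -2 2.361 -5.176
4 -2 -18.709 4.286
5 -2 15.437 -11.926
6 -2 -42.134 14.874
7 -2 53.603 -29.992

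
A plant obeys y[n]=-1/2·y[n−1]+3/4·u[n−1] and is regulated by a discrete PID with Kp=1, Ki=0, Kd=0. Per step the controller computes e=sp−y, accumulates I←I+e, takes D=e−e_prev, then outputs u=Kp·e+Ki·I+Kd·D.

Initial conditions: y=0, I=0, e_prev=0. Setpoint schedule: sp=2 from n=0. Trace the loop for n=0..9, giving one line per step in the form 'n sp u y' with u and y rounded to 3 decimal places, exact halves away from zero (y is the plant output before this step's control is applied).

0 2 2.000 0.000
1 2 0.500 1.500
2 2 2.375 -0.375
3 2 0.031 1.969
4 2 2.961 -0.961
5 2 -0.701 2.701
6 2 3.876 -1.876
7 2 -1.846 3.846
8 2 5.307 -3.307
9 2 -3.634 5.634

(exact arithmetic carried between steps; '≈' marks a value shown rounded to 6 d.p. or computed from one; I and e_prev carry over from the previous line; the table rounds u and y to 3 d.p., halves away from zero)
n=0: y=0, sp=2, e=sp−y=2; I=2, D=e−e_prev=2; u=1·2+0·2+0·2=2; next y=-1/2·0+3/4·2=1.5
n=1: y=1.5, sp=2, e=sp−y=0.5; I=2.5, D=e−e_prev=-1.5; u=1·0.5+0·2.5+0·(-1.5)=0.5; next y=-1/2·1.5+3/4·0.5=-0.375
n=2: y=-0.375, sp=2, e=sp−y=2.375; I=4.875, D=e−e_prev=1.875; u=1·2.375+0·4.875+0·1.875=2.375; next y=-1/2·(-0.375)+3/4·2.375=1.96875
n=3: y=1.96875, sp=2, e=sp−y=0.03125; I=4.90625, D=e−e_prev=-2.34375; u=1·0.03125+0·4.90625+0·(-2.34375)=0.03125; next y=-1/2·1.96875+3/4·0.03125≈-0.960938
n=4: y≈-0.960938, sp=2, e=sp−y≈2.960938; I≈7.867188, D=e−e_prev≈2.929688; u=1·2.960938+0·7.867188+0·2.929688≈2.960938; next y=-1/2·(-0.960938)+3/4·2.960938≈2.701172
n=5: y≈2.701172, sp=2, e=sp−y≈-0.701172; I≈7.166016, D=e−e_prev≈-3.662109; u=1·(-0.701172)+0·7.166016+0·(-3.662109)≈-0.701172; next y=-1/2·2.701172+3/4·(-0.701172)≈-1.876465
n=6: y≈-1.876465, sp=2, e=sp−y≈3.876465; I≈11.042480, D=e−e_prev≈4.577637; u=1·3.876465+0·11.042480+0·4.577637≈3.876465; next y=-1/2·(-1.876465)+3/4·3.876465≈3.845581
n=7: y≈3.845581, sp=2, e=sp−y≈-1.845581; I≈9.196899, D=e−e_prev≈-5.722046; u=1·(-1.845581)+0·9.196899+0·(-5.722046)≈-1.845581; next y=-1/2·3.845581+3/4·(-1.845581)≈-3.306976
n=8: y≈-3.306976, sp=2, e=sp−y≈5.306976; I≈14.503876, D=e−e_prev≈7.152557; u=1·5.306976+0·14.503876+0·7.152557≈5.306976; next y=-1/2·(-3.306976)+3/4·5.306976≈5.633720
n=9: y≈5.633720, sp=2, e=sp−y≈-3.633720; I≈10.870155, D=e−e_prev≈-8.940697; u=1·(-3.633720)+0·10.870155+0·(-8.940697)≈-3.633720; next y=-1/2·5.633720+3/4·(-3.633720)≈-5.542150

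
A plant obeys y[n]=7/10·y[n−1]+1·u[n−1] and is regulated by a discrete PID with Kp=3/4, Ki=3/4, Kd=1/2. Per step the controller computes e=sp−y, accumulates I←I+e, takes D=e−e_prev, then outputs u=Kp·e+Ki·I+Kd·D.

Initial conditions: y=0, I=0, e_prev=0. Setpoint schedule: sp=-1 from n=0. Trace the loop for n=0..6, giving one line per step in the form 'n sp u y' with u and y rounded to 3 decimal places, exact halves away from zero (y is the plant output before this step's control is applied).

(exact arithmetic carried between steps; '≈' marks a value shown rounded to 6 d.p. or computed from one; I and e_prev carry over from the previous line; the table rounds u and y to 3 d.p., halves away from zero)
n=0: y=0, sp=-1, e=sp−y=-1; I=-1, D=e−e_prev=-1; u=3/4·(-1)+3/4·(-1)+1/2·(-1)=-2; next y=7/10·0+1·(-2)=-2
n=1: y=-2, sp=-1, e=sp−y=1; I=0, D=e−e_prev=2; u=3/4·1+3/4·0+1/2·2=1.75; next y=7/10·(-2)+1·1.75=0.35
n=2: y=0.35, sp=-1, e=sp−y=-1.35; I=-1.35, D=e−e_prev=-2.35; u=3/4·(-1.35)+3/4·(-1.35)+1/2·(-2.35)=-3.2; next y=7/10·0.35+1·(-3.2)=-2.955
n=3: y=-2.955, sp=-1, e=sp−y=1.955; I=0.605, D=e−e_prev=3.305; u=3/4·1.955+3/4·0.605+1/2·3.305=3.5725; next y=7/10·(-2.955)+1·3.5725=1.504
n=4: y=1.504, sp=-1, e=sp−y=-2.504; I=-1.899, D=e−e_prev=-4.459; u=3/4·(-2.504)+3/4·(-1.899)+1/2·(-4.459)=-5.53175; next y=7/10·1.504+1·(-5.53175)=-4.47895
n=5: y=-4.47895, sp=-1, e=sp−y=3.47895; I=1.57995, D=e−e_prev=5.98295; u=3/4·3.47895+3/4·1.57995+1/2·5.98295=6.78565; next y=7/10·(-4.47895)+1·6.78565=3.650385
n=6: y=3.650385, sp=-1, e=sp−y=-4.650385; I=-3.070435, D=e−e_prev=-8.129335; u=3/4·(-4.650385)+3/4·(-3.070435)+1/2·(-8.129335)≈-9.855283; next y=7/10·3.650385+1·(-9.855283)≈-7.300013

0 -1 -2.000 0.000
1 -1 1.750 -2.000
2 -1 -3.200 0.350
3 -1 3.573 -2.955
4 -1 -5.532 1.504
5 -1 6.786 -4.479
6 -1 -9.855 3.650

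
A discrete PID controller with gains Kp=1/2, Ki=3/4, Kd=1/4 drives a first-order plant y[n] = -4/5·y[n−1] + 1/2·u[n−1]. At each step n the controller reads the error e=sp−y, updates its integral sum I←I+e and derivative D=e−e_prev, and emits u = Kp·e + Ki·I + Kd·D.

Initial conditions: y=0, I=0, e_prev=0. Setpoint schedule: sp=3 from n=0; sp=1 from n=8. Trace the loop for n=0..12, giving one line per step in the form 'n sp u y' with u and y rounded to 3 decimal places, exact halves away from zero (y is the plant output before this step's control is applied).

0 3 4.500 0.000
1 3 2.625 2.250
2 3 7.856 -0.488
3 3 2.579 4.318
4 3 12.517 -2.165
5 3 -0.463 7.990
6 3 20.254 -6.624
7 3 -9.257 15.426
8 1 32.529 -16.969
9 1 -31.806 29.840
10 1 62.688 -39.775
11 1 -78.543 63.164
12 1 130.019 -89.803

(exact arithmetic carried between steps; '≈' marks a value shown rounded to 6 d.p. or computed from one; I and e_prev carry over from the previous line; the table rounds u and y to 3 d.p., halves away from zero)
n=0: y=0, sp=3, e=sp−y=3; I=3, D=e−e_prev=3; u=1/2·3+3/4·3+1/4·3=4.5; next y=-4/5·0+1/2·4.5=2.25
n=1: y=2.25, sp=3, e=sp−y=0.75; I=3.75, D=e−e_prev=-2.25; u=1/2·0.75+3/4·3.75+1/4·(-2.25)=2.625; next y=-4/5·2.25+1/2·2.625=-0.4875
n=2: y=-0.4875, sp=3, e=sp−y=3.4875; I=7.2375, D=e−e_prev=2.7375; u=1/2·3.4875+3/4·7.2375+1/4·2.7375=7.85625; next y=-4/5·(-0.4875)+1/2·7.85625=4.318125
n=3: y=4.318125, sp=3, e=sp−y=-1.318125; I=5.919375, D=e−e_prev=-4.805625; u=1/2·(-1.318125)+3/4·5.919375+1/4·(-4.805625)≈2.579063; next y=-4/5·4.318125+1/2·2.579063≈-2.164969
n=4: y≈-2.164969, sp=3, e=sp−y≈5.164969; I≈11.084344, D=e−e_prev≈6.483094; u=1/2·5.164969+3/4·11.084344+1/4·6.483094≈12.516516; next y=-4/5·(-2.164969)+1/2·12.516516≈7.990233
n=5: y≈7.990233, sp=3, e=sp−y≈-4.990233; I≈6.094111, D=e−e_prev≈-10.155202; u=1/2·(-4.990233)+3/4·6.094111+1/4·(-10.155202)≈-0.463334; next y=-4/5·7.990233+1/2·(-0.463334)≈-6.623853
n=6: y≈-6.623853, sp=3, e=sp−y≈9.623853; I≈15.717964, D=e−e_prev≈14.614086; u=1/2·9.623853+3/4·15.717964+1/4·14.614086≈20.253921; next y=-4/5·(-6.623853)+1/2·20.253921≈15.426043
n=7: y≈15.426043, sp=3, e=sp−y≈-12.426043; I≈3.291921, D=e−e_prev≈-22.049896; u=1/2·(-12.426043)+3/4·3.291921+1/4·(-22.049896)≈-9.256555; next y=-4/5·15.426043+1/2·(-9.256555)≈-16.969112
n=8: y≈-16.969112, sp=1, e=sp−y≈17.969112; I≈21.261033, D=e−e_prev≈30.395155; u=1/2·17.969112+3/4·21.261033+1/4·30.395155≈32.529119; next y=-4/5·(-16.969112)+1/2·32.529119≈29.839849
n=9: y≈29.839849, sp=1, e=sp−y≈-28.839849; I≈-7.578816, D=e−e_prev≈-46.808961; u=1/2·(-28.839849)+3/4·(-7.578816)+1/4·(-46.808961)≈-31.806277; next y=-4/5·29.839849+1/2·(-31.806277)≈-39.775017
n=10: y≈-39.775017, sp=1, e=sp−y≈40.775017; I≈33.196201, D=e−e_prev≈69.614866; u=1/2·40.775017+3/4·33.196201+1/4·69.614866≈62.688376; next y=-4/5·(-39.775017)+1/2·62.688376≈63.164202
n=11: y≈63.164202, sp=1, e=sp−y≈-62.164202; I≈-28.968001, D=e−e_prev≈-102.939219; u=1/2·(-62.164202)+3/4·(-28.968001)+1/4·(-102.939219)≈-78.542906; next y=-4/5·63.164202+1/2·(-78.542906)≈-89.802815
n=12: y≈-89.802815, sp=1, e=sp−y≈90.802815; I≈61.834814, D=e−e_prev≈152.967017; u=1/2·90.802815+3/4·61.834814+1/4·152.967017≈130.019272; next y=-4/5·(-89.802815)+1/2·130.019272≈136.851888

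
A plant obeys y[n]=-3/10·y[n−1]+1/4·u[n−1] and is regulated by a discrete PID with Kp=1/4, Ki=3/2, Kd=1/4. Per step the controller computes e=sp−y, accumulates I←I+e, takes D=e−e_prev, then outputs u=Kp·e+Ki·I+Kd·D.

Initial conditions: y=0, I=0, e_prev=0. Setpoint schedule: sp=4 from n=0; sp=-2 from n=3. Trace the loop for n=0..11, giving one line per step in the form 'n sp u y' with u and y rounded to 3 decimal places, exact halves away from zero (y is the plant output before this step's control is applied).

(exact arithmetic carried between steps; '≈' marks a value shown rounded to 6 d.p. or computed from one; I and e_prev carry over from the previous line; the table rounds u and y to 3 d.p., halves away from zero)
n=0: y=0, sp=4, e=sp−y=4; I=4, D=e−e_prev=4; u=1/4·4+3/2·4+1/4·4=8; next y=-3/10·0+1/4·8=2
n=1: y=2, sp=4, e=sp−y=2; I=6, D=e−e_prev=-2; u=1/4·2+3/2·6+1/4·(-2)=9; next y=-3/10·2+1/4·9=1.65
n=2: y=1.65, sp=4, e=sp−y=2.35; I=8.35, D=e−e_prev=0.35; u=1/4·2.35+3/2·8.35+1/4·0.35=13.2; next y=-3/10·1.65+1/4·13.2=2.805
n=3: y=2.805, sp=-2, e=sp−y=-4.805; I=3.545, D=e−e_prev=-7.155; u=1/4·(-4.805)+3/2·3.545+1/4·(-7.155)=2.3275; next y=-3/10·2.805+1/4·2.3275=-0.259625
n=4: y=-0.259625, sp=-2, e=sp−y=-1.740375; I=1.804625, D=e−e_prev=3.064625; u=1/4·(-1.740375)+3/2·1.804625+1/4·3.064625=3.038; next y=-3/10·(-0.259625)+1/4·3.038≈0.837388
n=5: y≈0.837388, sp=-2, e=sp−y≈-2.837388; I≈-1.032763, D=e−e_prev≈-1.097013; u=1/4·(-2.837388)+3/2·(-1.032763)+1/4·(-1.097013)≈-2.532744; next y=-3/10·0.837388+1/4·(-2.532744)≈-0.884402
n=6: y≈-0.884402, sp=-2, e=sp−y≈-1.115598; I≈-2.148360, D=e−e_prev≈1.721790; u=1/4·(-1.115598)+3/2·(-2.148360)+1/4·1.721790≈-3.070993; next y=-3/10·(-0.884402)+1/4·(-3.070993)≈-0.502427
n=7: y≈-0.502427, sp=-2, e=sp−y≈-1.497573; I≈-3.645933, D=e−e_prev≈-0.381975; u=1/4·(-1.497573)+3/2·(-3.645933)+1/4·(-0.381975)≈-5.938786; next y=-3/10·(-0.502427)+1/4·(-5.938786)≈-1.333968
n=8: y≈-1.333968, sp=-2, e=sp−y≈-0.666032; I≈-4.311965, D=e−e_prev≈0.831541; u=1/4·(-0.666032)+3/2·(-4.311965)+1/4·0.831541≈-6.426570; next y=-3/10·(-1.333968)+1/4·(-6.426570)≈-1.206452
n=9: y≈-1.206452, sp=-2, e=sp−y≈-0.793548; I≈-5.105513, D=e−e_prev≈-0.127516; u=1/4·(-0.793548)+3/2·(-5.105513)+1/4·(-0.127516)≈-7.888535; next y=-3/10·(-1.206452)+1/4·(-7.888535)≈-1.610198
n=10: y≈-1.610198, sp=-2, e=sp−y≈-0.389802; I≈-5.495314, D=e−e_prev≈0.403746; u=1/4·(-0.389802)+3/2·(-5.495314)+1/4·0.403746≈-8.239486; next y=-3/10·(-1.610198)+1/4·(-8.239486)≈-1.576812
n=11: y≈-1.576812, sp=-2, e=sp−y≈-0.423188; I≈-5.918503, D=e−e_prev≈-0.033386; u=1/4·(-0.423188)+3/2·(-5.918503)+1/4·(-0.033386)≈-8.991897; next y=-3/10·(-1.576812)+1/4·(-8.991897)≈-1.774931

0 4 8.000 0.000
1 4 9.000 2.000
2 4 13.200 1.650
3 -2 2.328 2.805
4 -2 3.038 -0.260
5 -2 -2.533 0.837
6 -2 -3.071 -0.884
7 -2 -5.939 -0.502
8 -2 -6.427 -1.334
9 -2 -7.889 -1.206
10 -2 -8.239 -1.610
11 -2 -8.992 -1.577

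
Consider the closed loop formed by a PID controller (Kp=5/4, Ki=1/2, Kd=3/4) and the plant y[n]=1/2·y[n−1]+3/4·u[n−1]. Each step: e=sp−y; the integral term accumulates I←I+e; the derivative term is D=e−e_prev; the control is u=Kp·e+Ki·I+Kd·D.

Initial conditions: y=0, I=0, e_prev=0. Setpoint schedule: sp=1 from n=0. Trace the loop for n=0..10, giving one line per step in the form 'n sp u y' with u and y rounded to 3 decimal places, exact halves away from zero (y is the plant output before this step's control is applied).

0 1 2.500 0.000
1 1 -2.438 1.875
2 1 5.445 -0.891
3 1 -7.007 3.639
4 1 12.757 -3.436
5 1 -18.545 7.850
6 1 31.078 -9.984
7 1 -47.557 18.317
8 1 77.076 -26.509
9 1 -120.442 44.552
10 1 192.597 -68.056

(exact arithmetic carried between steps; '≈' marks a value shown rounded to 6 d.p. or computed from one; I and e_prev carry over from the previous line; the table rounds u and y to 3 d.p., halves away from zero)
n=0: y=0, sp=1, e=sp−y=1; I=1, D=e−e_prev=1; u=5/4·1+1/2·1+3/4·1=2.5; next y=1/2·0+3/4·2.5=1.875
n=1: y=1.875, sp=1, e=sp−y=-0.875; I=0.125, D=e−e_prev=-1.875; u=5/4·(-0.875)+1/2·0.125+3/4·(-1.875)=-2.4375; next y=1/2·1.875+3/4·(-2.4375)=-0.890625
n=2: y=-0.890625, sp=1, e=sp−y=1.890625; I=2.015625, D=e−e_prev=2.765625; u=5/4·1.890625+1/2·2.015625+3/4·2.765625≈5.445313; next y=1/2·(-0.890625)+3/4·5.445313≈3.638672
n=3: y≈3.638672, sp=1, e=sp−y≈-2.638672; I≈-0.623047, D=e−e_prev≈-4.529297; u=5/4·(-2.638672)+1/2·(-0.623047)+3/4·(-4.529297)≈-7.006836; next y=1/2·3.638672+3/4·(-7.006836)≈-3.435791
n=4: y≈-3.435791, sp=1, e=sp−y≈4.435791; I≈3.812744, D=e−e_prev≈7.074463; u=5/4·4.435791+1/2·3.812744+3/4·7.074463≈12.756958; next y=1/2·(-3.435791)+3/4·12.756958≈7.849823
n=5: y≈7.849823, sp=1, e=sp−y≈-6.849823; I≈-3.037079, D=e−e_prev≈-11.285614; u=5/4·(-6.849823)+1/2·(-3.037079)+3/4·(-11.285614)≈-18.545029; next y=1/2·7.849823+3/4·(-18.545029)≈-9.983860
n=6: y≈-9.983860, sp=1, e=sp−y≈10.983860; I≈7.946781, D=e−e_prev≈17.833683; u=5/4·10.983860+1/2·7.946781+3/4·17.833683≈31.078478; next y=1/2·(-9.983860)+3/4·31.078478≈18.316928
n=7: y≈18.316928, sp=1, e=sp−y≈-17.316928; I≈-9.370147, D=e−e_prev≈-28.300788; u=5/4·(-17.316928)+1/2·(-9.370147)+3/4·(-28.300788)≈-47.556825; next y=1/2·18.316928+3/4·(-47.556825)≈-26.509155
n=8: y≈-26.509155, sp=1, e=sp−y≈27.509155; I≈18.139008, D=e−e_prev≈44.826083; u=5/4·27.509155+1/2·18.139008+3/4·44.826083≈77.075510; next y=1/2·(-26.509155)+3/4·77.075510≈44.552055
n=9: y≈44.552055, sp=1, e=sp−y≈-43.552055; I≈-25.413047, D=e−e_prev≈-71.061210; u=5/4·(-43.552055)+1/2·(-25.413047)+3/4·(-71.061210)≈-120.442500; next y=1/2·44.552055+3/4·(-120.442500)≈-68.055847
n=10: y≈-68.055847, sp=1, e=sp−y≈69.055847; I≈43.642800, D=e−e_prev≈112.607902; u=5/4·69.055847+1/2·43.642800+3/4·112.607902≈192.597136; next y=1/2·(-68.055847)+3/4·192.597136≈110.419928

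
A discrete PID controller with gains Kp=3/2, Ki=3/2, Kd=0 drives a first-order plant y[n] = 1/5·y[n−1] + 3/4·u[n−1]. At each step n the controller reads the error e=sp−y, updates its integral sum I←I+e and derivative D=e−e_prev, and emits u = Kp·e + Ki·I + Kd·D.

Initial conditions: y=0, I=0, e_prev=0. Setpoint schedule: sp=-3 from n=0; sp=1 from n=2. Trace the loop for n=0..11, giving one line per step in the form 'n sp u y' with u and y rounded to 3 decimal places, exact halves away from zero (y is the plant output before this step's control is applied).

(exact arithmetic carried between steps; '≈' marks a value shown rounded to 6 d.p. or computed from one; I and e_prev carry over from the previous line; the table rounds u and y to 3 d.p., halves away from zero)
n=0: y=0, sp=-3, e=sp−y=-3; I=-3, D=e−e_prev=-3; u=3/2·(-3)+3/2·(-3)+0·(-3)=-9; next y=1/5·0+3/4·(-9)=-6.75
n=1: y=-6.75, sp=-3, e=sp−y=3.75; I=0.75, D=e−e_prev=6.75; u=3/2·3.75+3/2·0.75+0·6.75=6.75; next y=1/5·(-6.75)+3/4·6.75=3.7125
n=2: y=3.7125, sp=1, e=sp−y=-2.7125; I=-1.9625, D=e−e_prev=-6.4625; u=3/2·(-2.7125)+3/2·(-1.9625)+0·(-6.4625)=-7.0125; next y=1/5·3.7125+3/4·(-7.0125)=-4.516875
n=3: y=-4.516875, sp=1, e=sp−y=5.516875; I=3.554375, D=e−e_prev=8.229375; u=3/2·5.516875+3/2·3.554375+0·8.229375=13.606875; next y=1/5·(-4.516875)+3/4·13.606875≈9.301781
n=4: y≈9.301781, sp=1, e=sp−y≈-8.301781; I≈-4.747406, D=e−e_prev≈-13.818656; u=3/2·(-8.301781)+3/2·(-4.747406)+0·(-13.818656)≈-19.573781; next y=1/5·9.301781+3/4·(-19.573781)≈-12.819980
n=5: y≈-12.819980, sp=1, e=sp−y≈13.819980; I≈9.072573, D=e−e_prev≈22.121761; u=3/2·13.819980+3/2·9.072573+0·22.121761≈34.338830; next y=1/5·(-12.819980)+3/4·34.338830≈23.190126
n=6: y≈23.190126, sp=1, e=sp−y≈-22.190126; I≈-13.117553, D=e−e_prev≈-36.010106; u=3/2·(-22.190126)+3/2·(-13.117553)+0·(-36.010106)≈-52.961519; next y=1/5·23.190126+3/4·(-52.961519)≈-35.083114
n=7: y≈-35.083114, sp=1, e=sp−y≈36.083114; I≈22.965561, D=e−e_prev≈58.273240; u=3/2·36.083114+3/2·22.965561+0·58.273240≈88.573012; next y=1/5·(-35.083114)+3/4·88.573012≈59.413136
n=8: y≈59.413136, sp=1, e=sp−y≈-58.413136; I≈-35.447575, D=e−e_prev≈-94.496250; u=3/2·(-58.413136)+3/2·(-35.447575)+0·(-94.496250)≈-140.791068; next y=1/5·59.413136+3/4·(-140.791068)≈-93.710674
n=9: y≈-93.710674, sp=1, e=sp−y≈94.710674; I≈59.263098, D=e−e_prev≈153.123810; u=3/2·94.710674+3/2·59.263098+0·153.123810≈230.960657; next y=1/5·(-93.710674)+3/4·230.960657≈154.478358
n=10: y≈154.478358, sp=1, e=sp−y≈-153.478358; I≈-94.215260, D=e−e_prev≈-248.189032; u=3/2·(-153.478358)+3/2·(-94.215260)+0·(-248.189032)≈-371.540428; next y=1/5·154.478358+3/4·(-371.540428)≈-247.759649
n=11: y≈-247.759649, sp=1, e=sp−y≈248.759649; I≈154.544389, D=e−e_prev≈402.238008; u=3/2·248.759649+3/2·154.544389+0·402.238008≈604.956058; next y=1/5·(-247.759649)+3/4·604.956058≈404.165113

0 -3 -9.000 0.000
1 -3 6.750 -6.750
2 1 -7.013 3.713
3 1 13.607 -4.517
4 1 -19.574 9.302
5 1 34.339 -12.820
6 1 -52.962 23.190
7 1 88.573 -35.083
8 1 -140.791 59.413
9 1 230.961 -93.711
10 1 -371.540 154.478
11 1 604.956 -247.760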